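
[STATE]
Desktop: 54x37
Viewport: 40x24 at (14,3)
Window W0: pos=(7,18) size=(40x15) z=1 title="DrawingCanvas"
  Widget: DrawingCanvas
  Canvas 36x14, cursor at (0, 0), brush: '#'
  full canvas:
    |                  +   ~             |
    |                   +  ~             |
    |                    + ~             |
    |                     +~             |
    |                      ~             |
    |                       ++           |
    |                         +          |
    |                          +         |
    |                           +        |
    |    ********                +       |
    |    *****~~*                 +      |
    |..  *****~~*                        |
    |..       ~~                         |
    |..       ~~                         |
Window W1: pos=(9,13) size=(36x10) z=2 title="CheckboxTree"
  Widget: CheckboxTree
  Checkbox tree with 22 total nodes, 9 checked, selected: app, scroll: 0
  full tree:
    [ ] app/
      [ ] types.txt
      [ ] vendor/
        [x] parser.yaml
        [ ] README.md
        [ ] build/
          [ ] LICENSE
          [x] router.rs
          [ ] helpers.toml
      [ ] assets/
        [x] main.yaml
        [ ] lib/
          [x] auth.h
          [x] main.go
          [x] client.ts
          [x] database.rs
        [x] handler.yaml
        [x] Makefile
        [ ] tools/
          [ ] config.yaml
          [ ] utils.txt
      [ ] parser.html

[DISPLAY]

                                        
                                        
                                        
                                        
                                        
                                        
                                        
                                        
                                        
                                        
━━━━━━━━━━━━━━━━━━━━━━━━━━━━━━┓         
ckboxTree                     ┃         
──────────────────────────────┨         
 app/                         ┃         
 ] types.txt                  ┃         
-] vendor/                    ┃━┓       
 [x] parser.yaml              ┃ ┃       
 [ ] README.md                ┃─┨       
 [-] build/                   ┃ ┃       
━━━━━━━━━━━━━━━━━━━━━━━━━━━━━━┛ ┃       
              + ~               ┃       
               +~               ┃       
                ~               ┃       
                 ++             ┃       


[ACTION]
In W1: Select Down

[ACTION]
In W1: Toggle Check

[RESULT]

                                        
                                        
                                        
                                        
                                        
                                        
                                        
                                        
                                        
                                        
━━━━━━━━━━━━━━━━━━━━━━━━━━━━━━┓         
ckboxTree                     ┃         
──────────────────────────────┨         
 app/                         ┃         
x] types.txt                  ┃         
-] vendor/                    ┃━┓       
 [x] parser.yaml              ┃ ┃       
 [ ] README.md                ┃─┨       
 [-] build/                   ┃ ┃       
━━━━━━━━━━━━━━━━━━━━━━━━━━━━━━┛ ┃       
              + ~               ┃       
               +~               ┃       
                ~               ┃       
                 ++             ┃       


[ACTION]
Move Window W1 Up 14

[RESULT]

 app/                         ┃         
x] types.txt                  ┃         
-] vendor/                    ┃         
 [x] parser.yaml              ┃         
 [ ] README.md                ┃         
 [-] build/                   ┃         
━━━━━━━━━━━━━━━━━━━━━━━━━━━━━━┛         
                                        
                                        
                                        
                                        
                                        
                                        
                                        
                                        
━━━━━━━━━━━━━━━━━━━━━━━━━━━━━━━━┓       
ngCanvas                        ┃       
────────────────────────────────┨       
            +   ~               ┃       
             +  ~               ┃       
              + ~               ┃       
               +~               ┃       
                ~               ┃       
                 ++             ┃       


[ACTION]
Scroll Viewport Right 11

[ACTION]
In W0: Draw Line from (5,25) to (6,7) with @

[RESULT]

 app/                         ┃         
x] types.txt                  ┃         
-] vendor/                    ┃         
 [x] parser.yaml              ┃         
 [ ] README.md                ┃         
 [-] build/                   ┃         
━━━━━━━━━━━━━━━━━━━━━━━━━━━━━━┛         
                                        
                                        
                                        
                                        
                                        
                                        
                                        
                                        
━━━━━━━━━━━━━━━━━━━━━━━━━━━━━━━━┓       
ngCanvas                        ┃       
────────────────────────────────┨       
            +   ~               ┃       
             +  ~               ┃       
              + ~               ┃       
               +~               ┃       
                ~               ┃       
          @@@@@@@@@@            ┃       


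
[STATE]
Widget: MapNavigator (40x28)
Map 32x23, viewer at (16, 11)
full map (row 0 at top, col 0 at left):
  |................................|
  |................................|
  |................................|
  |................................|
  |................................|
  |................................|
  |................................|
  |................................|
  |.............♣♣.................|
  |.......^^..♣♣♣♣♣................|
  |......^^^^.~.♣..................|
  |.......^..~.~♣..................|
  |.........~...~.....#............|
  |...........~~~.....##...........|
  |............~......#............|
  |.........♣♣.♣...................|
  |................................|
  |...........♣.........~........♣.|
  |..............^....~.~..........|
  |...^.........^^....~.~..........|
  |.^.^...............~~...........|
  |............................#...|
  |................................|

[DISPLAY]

                                        
                                        
                                        
    ................................    
    ................................    
    ................................    
    ................................    
    ................................    
    ................................    
    ................................    
    ................................    
    .............♣♣.................    
    .......^^..♣♣♣♣♣................    
    ......^^^^.~.♣..................    
    .......^..~.~♣..@...............    
    .........~...~.....#............    
    ...........~~~.....##...........    
    ............~......#............    
    .........♣♣.♣...................    
    ................................    
    ...........♣.........~........♣.    
    ..............^....~.~..........    
    ...^.........^^....~.~..........    
    .^.^...............~~...........    
    ............................#...    
    ................................    
                                        
                                        


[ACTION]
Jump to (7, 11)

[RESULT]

                                        
                                        
                                        
             ...........................
             ...........................
             ...........................
             ...........................
             ...........................
             ...........................
             ...........................
             ...........................
             .............♣♣............
             .......^^..♣♣♣♣♣...........
             ......^^^^.~.♣.............
             .......@..~.~♣.............
             .........~...~.....#.......
             ...........~~~.....##......
             ............~......#.......
             .........♣♣.♣..............
             ...........................
             ...........♣.........~.....
             ..............^....~.~.....
             ...^.........^^....~.~.....
             .^.^...............~~......
             ...........................
             ...........................
                                        
                                        


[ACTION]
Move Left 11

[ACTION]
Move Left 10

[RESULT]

                                        
                                        
                                        
                    ....................
                    ....................
                    ....................
                    ....................
                    ....................
                    ....................
                    ....................
                    ....................
                    .............♣♣.....
                    .......^^..♣♣♣♣♣....
                    ......^^^^.~.♣......
                    @......^..~.~♣......
                    .........~...~.....#
                    ...........~~~.....#
                    ............~......#
                    .........♣♣.♣.......
                    ....................
                    ...........♣........
                    ..............^....~
                    ...^.........^^....~
                    .^.^...............~
                    ....................
                    ....................
                                        
                                        


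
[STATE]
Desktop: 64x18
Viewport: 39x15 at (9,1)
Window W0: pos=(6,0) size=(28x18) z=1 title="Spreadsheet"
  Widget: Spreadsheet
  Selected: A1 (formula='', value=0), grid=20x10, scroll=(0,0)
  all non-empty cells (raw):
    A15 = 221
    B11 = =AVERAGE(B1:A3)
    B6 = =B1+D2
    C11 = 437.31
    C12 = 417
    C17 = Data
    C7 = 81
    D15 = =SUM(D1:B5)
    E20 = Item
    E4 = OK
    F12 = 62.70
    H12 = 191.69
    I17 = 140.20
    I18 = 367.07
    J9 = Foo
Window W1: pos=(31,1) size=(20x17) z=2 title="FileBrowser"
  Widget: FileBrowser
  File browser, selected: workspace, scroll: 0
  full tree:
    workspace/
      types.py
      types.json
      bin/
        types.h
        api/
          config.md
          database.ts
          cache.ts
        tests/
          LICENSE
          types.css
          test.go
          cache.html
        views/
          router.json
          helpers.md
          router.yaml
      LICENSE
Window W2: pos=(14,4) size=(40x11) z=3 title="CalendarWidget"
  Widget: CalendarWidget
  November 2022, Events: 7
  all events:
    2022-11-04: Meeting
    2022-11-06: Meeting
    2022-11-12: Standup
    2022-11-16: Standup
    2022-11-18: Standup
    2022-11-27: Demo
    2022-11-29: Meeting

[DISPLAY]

preadsheet            ┏━━━━━━━━━━━━━━━━
──────────────────────┃ FileBrowser    
:                     ┠────────────────
     ┏━━━━━━━━━━━━━━━━━━━━━━━━━━━━━━━━━
-----┃ CalendarWidget                  
1    ┠─────────────────────────────────
2    ┃            November 2022        
3    ┃Mo Tu We Th Fr Sa Su             
4    ┃    1  2  3  4*  5  6*           
5    ┃ 7  8  9 10 11 12* 13            
6    ┃14 15 16* 17 18* 19 20           
7    ┃21 22 23 24 25 26 27*            
8    ┃28 29* 30                        
9    ┗━━━━━━━━━━━━━━━━━━━━━━━━━━━━━━━━━
0        0       0    ┃                


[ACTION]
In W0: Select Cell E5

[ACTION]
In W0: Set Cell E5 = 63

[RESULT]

preadsheet            ┏━━━━━━━━━━━━━━━━
──────────────────────┃ FileBrowser    
: 63                  ┠────────────────
     ┏━━━━━━━━━━━━━━━━━━━━━━━━━━━━━━━━━
-----┃ CalendarWidget                  
1    ┠─────────────────────────────────
2    ┃            November 2022        
3    ┃Mo Tu We Th Fr Sa Su             
4    ┃    1  2  3  4*  5  6*           
5    ┃ 7  8  9 10 11 12* 13            
6    ┃14 15 16* 17 18* 19 20           
7    ┃21 22 23 24 25 26 27*            
8    ┃28 29* 30                        
9    ┗━━━━━━━━━━━━━━━━━━━━━━━━━━━━━━━━━
0        0       0    ┃                


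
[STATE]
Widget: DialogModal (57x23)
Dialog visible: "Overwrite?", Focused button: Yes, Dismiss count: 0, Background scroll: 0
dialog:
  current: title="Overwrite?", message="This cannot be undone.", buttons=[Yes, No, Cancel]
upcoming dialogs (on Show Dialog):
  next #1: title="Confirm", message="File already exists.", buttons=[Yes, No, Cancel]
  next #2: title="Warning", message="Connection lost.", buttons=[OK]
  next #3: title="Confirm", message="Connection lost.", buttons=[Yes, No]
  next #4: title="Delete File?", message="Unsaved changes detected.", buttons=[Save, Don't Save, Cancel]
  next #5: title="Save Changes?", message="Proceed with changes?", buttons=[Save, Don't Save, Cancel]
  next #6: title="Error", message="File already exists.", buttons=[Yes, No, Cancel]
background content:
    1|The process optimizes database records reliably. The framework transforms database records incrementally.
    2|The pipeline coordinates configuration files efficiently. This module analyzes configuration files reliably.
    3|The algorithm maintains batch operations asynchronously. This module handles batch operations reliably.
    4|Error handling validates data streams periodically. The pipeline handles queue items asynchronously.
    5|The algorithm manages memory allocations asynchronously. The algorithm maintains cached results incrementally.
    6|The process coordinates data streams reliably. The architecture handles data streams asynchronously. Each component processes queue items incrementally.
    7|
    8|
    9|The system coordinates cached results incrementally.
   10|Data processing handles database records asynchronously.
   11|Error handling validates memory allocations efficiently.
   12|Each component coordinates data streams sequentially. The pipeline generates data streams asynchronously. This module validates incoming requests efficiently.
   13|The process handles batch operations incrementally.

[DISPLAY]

The process optimizes database records reliably. The fram
The pipeline coordinates configuration files efficiently.
The algorithm maintains batch operations asynchronously. 
Error handling validates data streams periodically. The p
The algorithm manages memory allocations asynchronously. 
The process coordinates data streams reliably. The archit
                                                         
                                                         
The system coordinates cached results incrementally.     
Data processing┌────────────────────────┐asynchronously. 
Error handling │       Overwrite?       │ns efficiently. 
Each component │ This cannot be undone. │equentially. The
The process han│  [Yes]  No   Cancel    │ementally.      
               └────────────────────────┘                
                                                         
                                                         
                                                         
                                                         
                                                         
                                                         
                                                         
                                                         
                                                         


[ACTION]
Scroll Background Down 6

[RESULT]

                                                         
                                                         
The system coordinates cached results incrementally.     
Data processing handles database records asynchronously. 
Error handling validates memory allocations efficiently. 
Each component coordinates data streams sequentially. The
The process handles batch operations incrementally.      
                                                         
                                                         
               ┌────────────────────────┐                
               │       Overwrite?       │                
               │ This cannot be undone. │                
               │  [Yes]  No   Cancel    │                
               └────────────────────────┘                
                                                         
                                                         
                                                         
                                                         
                                                         
                                                         
                                                         
                                                         
                                                         


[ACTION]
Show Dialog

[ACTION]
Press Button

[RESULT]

                                                         
                                                         
The system coordinates cached results incrementally.     
Data processing handles database records asynchronously. 
Error handling validates memory allocations efficiently. 
Each component coordinates data streams sequentially. The
The process handles batch operations incrementally.      
                                                         
                                                         
                                                         
                                                         
                                                         
                                                         
                                                         
                                                         
                                                         
                                                         
                                                         
                                                         
                                                         
                                                         
                                                         
                                                         


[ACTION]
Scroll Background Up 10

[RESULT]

The process optimizes database records reliably. The fram
The pipeline coordinates configuration files efficiently.
The algorithm maintains batch operations asynchronously. 
Error handling validates data streams periodically. The p
The algorithm manages memory allocations asynchronously. 
The process coordinates data streams reliably. The archit
                                                         
                                                         
The system coordinates cached results incrementally.     
Data processing handles database records asynchronously. 
Error handling validates memory allocations efficiently. 
Each component coordinates data streams sequentially. The
The process handles batch operations incrementally.      
                                                         
                                                         
                                                         
                                                         
                                                         
                                                         
                                                         
                                                         
                                                         
                                                         


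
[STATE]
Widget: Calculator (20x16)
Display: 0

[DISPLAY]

                   0
┌───┬───┬───┬───┐   
│ 7 │ 8 │ 9 │ ÷ │   
├───┼───┼───┼───┤   
│ 4 │ 5 │ 6 │ × │   
├───┼───┼───┼───┤   
│ 1 │ 2 │ 3 │ - │   
├───┼───┼───┼───┤   
│ 0 │ . │ = │ + │   
├───┼───┼───┼───┤   
│ C │ MC│ MR│ M+│   
└───┴───┴───┴───┘   
                    
                    
                    
                    


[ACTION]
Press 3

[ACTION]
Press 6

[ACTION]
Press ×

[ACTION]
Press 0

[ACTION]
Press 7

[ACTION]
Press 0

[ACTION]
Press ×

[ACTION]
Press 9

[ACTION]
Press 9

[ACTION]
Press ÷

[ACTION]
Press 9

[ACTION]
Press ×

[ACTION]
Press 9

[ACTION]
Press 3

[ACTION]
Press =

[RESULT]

             2577960
┌───┬───┬───┬───┐   
│ 7 │ 8 │ 9 │ ÷ │   
├───┼───┼───┼───┤   
│ 4 │ 5 │ 6 │ × │   
├───┼───┼───┼───┤   
│ 1 │ 2 │ 3 │ - │   
├───┼───┼───┼───┤   
│ 0 │ . │ = │ + │   
├───┼───┼───┼───┤   
│ C │ MC│ MR│ M+│   
└───┴───┴───┴───┘   
                    
                    
                    
                    


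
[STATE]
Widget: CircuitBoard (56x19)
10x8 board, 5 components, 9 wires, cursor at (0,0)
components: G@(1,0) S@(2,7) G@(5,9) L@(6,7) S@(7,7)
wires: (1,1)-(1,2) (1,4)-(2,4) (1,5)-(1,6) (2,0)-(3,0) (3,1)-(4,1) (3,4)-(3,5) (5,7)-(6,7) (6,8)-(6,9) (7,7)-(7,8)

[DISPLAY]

   0 1 2 3 4 5 6 7 8 9                                  
0  [.]                                                  
                                                        
1   G   · ─ ·       ·   · ─ ·                           
                    │                                   
2   ·               ·           S                       
    │                                                   
3   ·   ·           · ─ ·                               
        │                                               
4       ·                                               
                                                        
5                               ·       G               
                                │                       
6                               L   · ─ ·               
                                                        
7                               S ─ ·                   
Cursor: (0,0)                                           
                                                        
                                                        


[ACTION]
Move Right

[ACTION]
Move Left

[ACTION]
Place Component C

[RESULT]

   0 1 2 3 4 5 6 7 8 9                                  
0  [C]                                                  
                                                        
1   G   · ─ ·       ·   · ─ ·                           
                    │                                   
2   ·               ·           S                       
    │                                                   
3   ·   ·           · ─ ·                               
        │                                               
4       ·                                               
                                                        
5                               ·       G               
                                │                       
6                               L   · ─ ·               
                                                        
7                               S ─ ·                   
Cursor: (0,0)                                           
                                                        
                                                        


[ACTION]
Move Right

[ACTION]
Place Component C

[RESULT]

   0 1 2 3 4 5 6 7 8 9                                  
0   C  [C]                                              
                                                        
1   G   · ─ ·       ·   · ─ ·                           
                    │                                   
2   ·               ·           S                       
    │                                                   
3   ·   ·           · ─ ·                               
        │                                               
4       ·                                               
                                                        
5                               ·       G               
                                │                       
6                               L   · ─ ·               
                                                        
7                               S ─ ·                   
Cursor: (0,1)                                           
                                                        
                                                        


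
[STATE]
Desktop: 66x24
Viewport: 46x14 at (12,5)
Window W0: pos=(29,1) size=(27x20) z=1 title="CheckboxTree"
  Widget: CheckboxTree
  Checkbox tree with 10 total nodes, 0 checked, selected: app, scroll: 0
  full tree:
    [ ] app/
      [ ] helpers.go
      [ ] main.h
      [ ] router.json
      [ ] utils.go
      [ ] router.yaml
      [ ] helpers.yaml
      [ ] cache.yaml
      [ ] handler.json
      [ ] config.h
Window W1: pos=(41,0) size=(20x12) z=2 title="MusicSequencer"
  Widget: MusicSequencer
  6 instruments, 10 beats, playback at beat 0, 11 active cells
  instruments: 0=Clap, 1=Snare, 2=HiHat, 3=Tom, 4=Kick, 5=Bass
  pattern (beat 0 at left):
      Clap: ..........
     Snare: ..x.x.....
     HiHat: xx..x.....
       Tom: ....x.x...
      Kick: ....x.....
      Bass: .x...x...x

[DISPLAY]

                 ┃   [ ] help┃ Snare··█·█·····
                 ┃   [ ] main┃ HiHat██··█·····
                 ┃   [ ] rout┃   Tom····█·█···
                 ┃   [ ] util┃  Kick····█·····
                 ┃   [ ] rout┃  Bass·█···█···█
                 ┃   [ ] help┃                
                 ┃   [ ] cach┗━━━━━━━━━━━━━━━━
                 ┃   [ ] handler.json      ┃  
                 ┃   [ ] config.h          ┃  
                 ┃                         ┃  
                 ┃                         ┃  
                 ┃                         ┃  
                 ┃                         ┃  
                 ┃                         ┃  


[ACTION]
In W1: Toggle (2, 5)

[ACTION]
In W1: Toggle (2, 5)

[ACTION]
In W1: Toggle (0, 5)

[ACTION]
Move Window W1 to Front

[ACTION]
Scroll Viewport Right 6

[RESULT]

           ┃   [ ] help┃ Snare··█·█·····  ┃   
           ┃   [ ] main┃ HiHat██··█·····  ┃   
           ┃   [ ] rout┃   Tom····█·█···  ┃   
           ┃   [ ] util┃  Kick····█·····  ┃   
           ┃   [ ] rout┃  Bass·█···█···█  ┃   
           ┃   [ ] help┃                  ┃   
           ┃   [ ] cach┗━━━━━━━━━━━━━━━━━━┛   
           ┃   [ ] handler.json      ┃        
           ┃   [ ] config.h          ┃        
           ┃                         ┃        
           ┃                         ┃        
           ┃                         ┃        
           ┃                         ┃        
           ┃                         ┃        


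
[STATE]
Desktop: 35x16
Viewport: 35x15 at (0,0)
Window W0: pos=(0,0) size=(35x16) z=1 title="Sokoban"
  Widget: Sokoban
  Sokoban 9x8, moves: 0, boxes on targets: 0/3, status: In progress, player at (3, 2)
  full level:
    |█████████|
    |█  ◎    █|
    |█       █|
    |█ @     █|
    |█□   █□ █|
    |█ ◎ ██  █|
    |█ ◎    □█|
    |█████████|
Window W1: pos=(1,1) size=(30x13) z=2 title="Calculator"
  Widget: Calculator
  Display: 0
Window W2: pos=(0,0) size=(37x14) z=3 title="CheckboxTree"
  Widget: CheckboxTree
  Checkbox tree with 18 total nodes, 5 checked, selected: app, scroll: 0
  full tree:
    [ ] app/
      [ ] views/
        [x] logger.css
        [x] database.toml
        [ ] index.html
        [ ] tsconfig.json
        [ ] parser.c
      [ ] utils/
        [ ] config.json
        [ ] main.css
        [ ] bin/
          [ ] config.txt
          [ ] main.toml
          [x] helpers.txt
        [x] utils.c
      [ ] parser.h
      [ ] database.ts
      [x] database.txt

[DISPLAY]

┏━━━━━━━━━━━━━━━━━━━━━━━━━━━━━━━━━━
┃ CheckboxTree                     
┠──────────────────────────────────
┃>[-] app/                         
┃   [-] views/                     
┃     [x] logger.css               
┃     [x] database.toml            
┃     [ ] index.html               
┃     [ ] tsconfig.json            
┃     [ ] parser.c                 
┃   [-] utils/                     
┃     [ ] config.json              
┃     [ ] main.css                 
┗━━━━━━━━━━━━━━━━━━━━━━━━━━━━━━━━━━
┃                                 ┃


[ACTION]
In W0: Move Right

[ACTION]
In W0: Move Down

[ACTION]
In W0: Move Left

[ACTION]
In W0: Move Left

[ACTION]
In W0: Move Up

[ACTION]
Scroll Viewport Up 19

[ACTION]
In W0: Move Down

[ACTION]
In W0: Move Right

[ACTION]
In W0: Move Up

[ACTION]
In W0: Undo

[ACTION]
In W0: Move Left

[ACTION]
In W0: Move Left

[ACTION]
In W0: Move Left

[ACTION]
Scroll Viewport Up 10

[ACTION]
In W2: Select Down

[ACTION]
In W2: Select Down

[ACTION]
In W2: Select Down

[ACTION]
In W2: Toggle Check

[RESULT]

┏━━━━━━━━━━━━━━━━━━━━━━━━━━━━━━━━━━
┃ CheckboxTree                     
┠──────────────────────────────────
┃ [-] app/                         
┃   [-] views/                     
┃     [x] logger.css               
┃>    [ ] database.toml            
┃     [ ] index.html               
┃     [ ] tsconfig.json            
┃     [ ] parser.c                 
┃   [-] utils/                     
┃     [ ] config.json              
┃     [ ] main.css                 
┗━━━━━━━━━━━━━━━━━━━━━━━━━━━━━━━━━━
┃                                 ┃


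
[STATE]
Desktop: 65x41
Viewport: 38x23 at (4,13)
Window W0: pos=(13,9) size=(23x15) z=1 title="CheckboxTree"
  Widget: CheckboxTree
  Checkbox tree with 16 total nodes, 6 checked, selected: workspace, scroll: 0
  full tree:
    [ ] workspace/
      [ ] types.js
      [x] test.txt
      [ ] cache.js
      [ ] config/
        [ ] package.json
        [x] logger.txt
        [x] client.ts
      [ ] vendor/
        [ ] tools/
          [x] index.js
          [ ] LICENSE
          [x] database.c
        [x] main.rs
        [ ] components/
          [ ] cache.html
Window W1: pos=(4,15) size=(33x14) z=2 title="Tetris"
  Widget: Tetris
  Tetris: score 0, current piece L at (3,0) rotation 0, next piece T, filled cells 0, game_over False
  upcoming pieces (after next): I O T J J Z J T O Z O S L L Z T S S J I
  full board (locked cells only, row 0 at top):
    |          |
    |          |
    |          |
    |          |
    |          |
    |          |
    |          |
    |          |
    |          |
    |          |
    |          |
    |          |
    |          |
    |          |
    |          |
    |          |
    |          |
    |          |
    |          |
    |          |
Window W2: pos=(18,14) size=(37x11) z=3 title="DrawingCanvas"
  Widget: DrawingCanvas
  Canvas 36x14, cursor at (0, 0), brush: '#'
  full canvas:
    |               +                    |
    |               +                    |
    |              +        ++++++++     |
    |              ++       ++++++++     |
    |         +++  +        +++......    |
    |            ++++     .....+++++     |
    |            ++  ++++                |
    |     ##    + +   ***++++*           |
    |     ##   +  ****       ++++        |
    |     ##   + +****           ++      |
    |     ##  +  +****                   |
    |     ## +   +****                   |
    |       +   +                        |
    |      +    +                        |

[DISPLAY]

         ┃   [ ] types.js      ┃      
         ┃   [┏━━━━━━━━━━━━━━━━━━━━━━━
┏━━━━━━━━━━━━━┃ DrawingCanvas         
┃ Tetris      ┠───────────────────────
┠─────────────┃+              +       
┃          │Ne┃               +       
┃          │ ▒┃              +        
┃          │▒▒┃              ++       
┃          │  ┃         +++  +        
┃          │  ┃            ++++     ..
┃          │  ┃            ++  ++++   
┃          │Sc┗━━━━━━━━━━━━━━━━━━━━━━━
┃          │0                   ┃     
┃          │                    ┃     
┃          │                    ┃     
┗━━━━━━━━━━━━━━━━━━━━━━━━━━━━━━━┛     
                                      
                                      
                                      
                                      
                                      
                                      
                                      


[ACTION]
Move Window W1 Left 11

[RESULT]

         ┃   [ ] types.js      ┃      
         ┃   [┏━━━━━━━━━━━━━━━━━━━━━━━
━━━━━━━━━━━━━━┃ DrawingCanvas         
tris          ┠───────────────────────
──────────────┃+              +       
       │Next: ┃               +       
       │ ▒    ┃              +        
       │▒▒▒   ┃              ++       
       │      ┃         +++  +        
       │      ┃            ++++     ..
       │      ┃            ++  ++++   
       │Score:┗━━━━━━━━━━━━━━━━━━━━━━━
       │0                   ┃         
       │                    ┃         
       │                    ┃         
━━━━━━━━━━━━━━━━━━━━━━━━━━━━┛         
                                      
                                      
                                      
                                      
                                      
                                      
                                      


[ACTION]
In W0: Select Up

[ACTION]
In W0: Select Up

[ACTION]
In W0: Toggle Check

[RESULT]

         ┃   [x] types.js      ┃      
         ┃   [┏━━━━━━━━━━━━━━━━━━━━━━━
━━━━━━━━━━━━━━┃ DrawingCanvas         
tris          ┠───────────────────────
──────────────┃+              +       
       │Next: ┃               +       
       │ ▒    ┃              +        
       │▒▒▒   ┃              ++       
       │      ┃         +++  +        
       │      ┃            ++++     ..
       │      ┃            ++  ++++   
       │Score:┗━━━━━━━━━━━━━━━━━━━━━━━
       │0                   ┃         
       │                    ┃         
       │                    ┃         
━━━━━━━━━━━━━━━━━━━━━━━━━━━━┛         
                                      
                                      
                                      
                                      
                                      
                                      
                                      


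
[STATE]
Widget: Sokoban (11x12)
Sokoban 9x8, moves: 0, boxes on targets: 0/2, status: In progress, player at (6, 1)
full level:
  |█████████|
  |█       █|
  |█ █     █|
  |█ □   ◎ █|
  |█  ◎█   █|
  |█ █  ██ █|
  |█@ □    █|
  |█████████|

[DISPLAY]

█████████  
█       █  
█ █     █  
█ □   ◎ █  
█  ◎█   █  
█ █  ██ █  
█@ □    █  
█████████  
Moves: 0  0
           
           
           


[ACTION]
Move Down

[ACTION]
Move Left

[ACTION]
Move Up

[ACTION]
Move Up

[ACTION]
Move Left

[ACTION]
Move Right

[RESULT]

█████████  
█       █  
█ █     █  
█ □   ◎ █  
█ @◎█   █  
█ █  ██ █  
█  □    █  
█████████  
Moves: 3  0
           
           
           


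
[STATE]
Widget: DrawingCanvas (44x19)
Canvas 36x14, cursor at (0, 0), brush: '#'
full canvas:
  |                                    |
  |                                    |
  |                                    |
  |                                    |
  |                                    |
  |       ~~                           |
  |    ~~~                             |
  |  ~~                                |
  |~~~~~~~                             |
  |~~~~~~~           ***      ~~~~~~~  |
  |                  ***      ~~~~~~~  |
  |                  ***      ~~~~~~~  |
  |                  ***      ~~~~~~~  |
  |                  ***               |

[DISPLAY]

+                                           
                                            
                                            
                                            
                                            
       ~~                                   
    ~~~                                     
  ~~                                        
~~~~~~~                                     
~~~~~~~           ***      ~~~~~~~          
                  ***      ~~~~~~~          
                  ***      ~~~~~~~          
                  ***      ~~~~~~~          
                  ***                       
                                            
                                            
                                            
                                            
                                            


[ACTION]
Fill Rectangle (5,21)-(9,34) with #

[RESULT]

+                                           
                                            
                                            
                                            
                                            
       ~~            ##############         
    ~~~              ##############         
  ~~                 ##############         
~~~~~~~              ##############         
~~~~~~~           ***##############         
                  ***      ~~~~~~~          
                  ***      ~~~~~~~          
                  ***      ~~~~~~~          
                  ***                       
                                            
                                            
                                            
                                            
                                            


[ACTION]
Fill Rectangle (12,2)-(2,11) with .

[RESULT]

+                                           
                                            
  ..........                                
  ..........                                
  ..........                                
  ..........         ##############         
  ..........         ##############         
  ..........         ##############         
~~..........         ##############         
~~..........      ***##############         
  ..........      ***      ~~~~~~~          
  ..........      ***      ~~~~~~~          
  ..........      ***      ~~~~~~~          
                  ***                       
                                            
                                            
                                            
                                            
                                            
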